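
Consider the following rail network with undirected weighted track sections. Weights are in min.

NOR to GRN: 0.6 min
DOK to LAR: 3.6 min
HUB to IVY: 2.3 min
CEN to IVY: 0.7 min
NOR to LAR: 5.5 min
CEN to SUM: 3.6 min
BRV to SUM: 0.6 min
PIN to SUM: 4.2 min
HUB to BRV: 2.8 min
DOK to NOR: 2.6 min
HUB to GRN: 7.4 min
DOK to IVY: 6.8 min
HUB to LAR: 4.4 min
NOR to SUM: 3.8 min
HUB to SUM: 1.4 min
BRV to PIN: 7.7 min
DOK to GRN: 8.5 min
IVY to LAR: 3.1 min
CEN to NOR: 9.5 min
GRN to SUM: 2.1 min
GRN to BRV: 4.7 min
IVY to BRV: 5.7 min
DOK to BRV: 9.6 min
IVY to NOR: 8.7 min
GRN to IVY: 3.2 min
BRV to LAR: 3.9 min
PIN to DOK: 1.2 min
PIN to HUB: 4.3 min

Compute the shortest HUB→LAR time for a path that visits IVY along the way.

5.4 min

Shortest HUB→IVY: HUB → IVY = 2.3
Best IVY to LAR: IVY → LAR costing 3.1
Total via IVY: 2.3 + 3.1 = 5.4 min.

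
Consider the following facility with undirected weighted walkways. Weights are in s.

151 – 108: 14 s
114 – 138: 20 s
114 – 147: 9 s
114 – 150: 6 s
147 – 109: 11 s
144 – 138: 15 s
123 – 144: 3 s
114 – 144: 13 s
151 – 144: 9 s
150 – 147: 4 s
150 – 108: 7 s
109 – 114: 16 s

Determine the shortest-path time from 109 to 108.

Settle nodes by increasing distance from 109:
109: 0
147: 11  (via 109)
150: 15  (via 147)
114: 16  (via 109)
108: 22  (via 150)
Shortest route: 109–147–150–108 = 22 s.

22 s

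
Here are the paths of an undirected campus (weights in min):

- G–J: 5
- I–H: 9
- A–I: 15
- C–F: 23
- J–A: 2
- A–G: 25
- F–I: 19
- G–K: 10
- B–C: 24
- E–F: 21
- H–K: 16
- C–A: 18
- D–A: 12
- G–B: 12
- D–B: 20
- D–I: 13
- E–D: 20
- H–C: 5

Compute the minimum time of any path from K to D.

29 min

Candidate routes:
K–G–B–D: 10+12+20 = 42
K–H–I–D: 16+9+13 = 38
K–G–J–A–D: 10+5+2+12 = 29
The minimum is 29 min via K–G–J–A–D.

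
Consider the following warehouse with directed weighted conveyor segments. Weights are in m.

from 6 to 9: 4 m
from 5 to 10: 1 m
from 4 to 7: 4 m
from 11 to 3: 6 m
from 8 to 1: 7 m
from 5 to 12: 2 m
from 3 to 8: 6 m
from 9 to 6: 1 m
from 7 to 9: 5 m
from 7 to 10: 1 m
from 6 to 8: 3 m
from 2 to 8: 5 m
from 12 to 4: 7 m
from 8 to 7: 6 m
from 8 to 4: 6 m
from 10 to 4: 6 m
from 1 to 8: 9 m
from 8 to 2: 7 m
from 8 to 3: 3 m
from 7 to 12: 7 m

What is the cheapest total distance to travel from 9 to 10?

11 m

Enumerating some paths:
9 → 6 → 8 → 7 → 10: 1+3+6+1 = 11
9 → 6 → 8 → 4 → 7 → 10: 1+3+6+4+1 = 15
The minimum is 11 m via 9 → 6 → 8 → 7 → 10.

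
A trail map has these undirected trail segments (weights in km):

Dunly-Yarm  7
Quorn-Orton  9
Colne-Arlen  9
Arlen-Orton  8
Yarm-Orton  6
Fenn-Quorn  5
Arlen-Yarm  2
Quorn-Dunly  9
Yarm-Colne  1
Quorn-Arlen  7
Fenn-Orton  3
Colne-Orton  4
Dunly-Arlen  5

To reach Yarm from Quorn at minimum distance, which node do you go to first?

Arlen

Candidate routes:
Quorn → Arlen → Yarm: 7+2 = 9
Quorn → Fenn → Orton → Colne → Yarm: 5+3+4+1 = 13
The minimum is 9 km via Quorn → Arlen → Yarm.
So from Quorn the first move is to Arlen.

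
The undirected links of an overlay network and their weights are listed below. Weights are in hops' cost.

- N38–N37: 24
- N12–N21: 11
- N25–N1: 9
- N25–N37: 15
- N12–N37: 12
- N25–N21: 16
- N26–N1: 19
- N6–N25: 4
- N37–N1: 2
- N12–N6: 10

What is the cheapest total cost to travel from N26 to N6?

32 hops' cost

Candidate routes:
N26 - N1 - N37 - N25 - N6: 19+2+15+4 = 40
N26 - N1 - N25 - N6: 19+9+4 = 32
N26 - N1 - N37 - N12 - N6: 19+2+12+10 = 43
Cheapest is N26 - N1 - N25 - N6 at 32 hops' cost.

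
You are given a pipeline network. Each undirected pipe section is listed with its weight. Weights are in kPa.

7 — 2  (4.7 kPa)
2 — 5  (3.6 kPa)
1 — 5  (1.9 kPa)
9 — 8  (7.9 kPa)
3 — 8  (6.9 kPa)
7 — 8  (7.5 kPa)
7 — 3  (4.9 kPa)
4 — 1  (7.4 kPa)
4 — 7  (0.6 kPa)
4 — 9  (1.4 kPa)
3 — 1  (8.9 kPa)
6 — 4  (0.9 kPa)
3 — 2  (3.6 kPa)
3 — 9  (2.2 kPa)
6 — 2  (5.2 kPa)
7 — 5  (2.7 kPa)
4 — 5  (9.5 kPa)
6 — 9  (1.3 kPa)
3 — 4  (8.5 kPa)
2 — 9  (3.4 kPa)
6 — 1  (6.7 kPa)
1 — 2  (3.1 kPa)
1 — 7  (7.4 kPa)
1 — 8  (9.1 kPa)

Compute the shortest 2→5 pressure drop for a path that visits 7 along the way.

7.4 kPa

Shortest 2→7: 2 → 7 = 4.7
Shortest 7→5: 7 → 5 = 2.7
Total via 7: 4.7 + 2.7 = 7.4 kPa.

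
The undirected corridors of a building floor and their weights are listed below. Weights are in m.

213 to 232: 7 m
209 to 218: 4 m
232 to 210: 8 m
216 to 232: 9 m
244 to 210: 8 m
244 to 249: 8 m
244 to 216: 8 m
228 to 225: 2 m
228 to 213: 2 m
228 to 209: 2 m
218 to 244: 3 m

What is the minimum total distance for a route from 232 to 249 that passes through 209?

Best 232 to 209: 232–213–228–209 costing 11
Shortest 209→249: 209–218–244–249 = 15
Total via 209: 11 + 15 = 26 m.

26 m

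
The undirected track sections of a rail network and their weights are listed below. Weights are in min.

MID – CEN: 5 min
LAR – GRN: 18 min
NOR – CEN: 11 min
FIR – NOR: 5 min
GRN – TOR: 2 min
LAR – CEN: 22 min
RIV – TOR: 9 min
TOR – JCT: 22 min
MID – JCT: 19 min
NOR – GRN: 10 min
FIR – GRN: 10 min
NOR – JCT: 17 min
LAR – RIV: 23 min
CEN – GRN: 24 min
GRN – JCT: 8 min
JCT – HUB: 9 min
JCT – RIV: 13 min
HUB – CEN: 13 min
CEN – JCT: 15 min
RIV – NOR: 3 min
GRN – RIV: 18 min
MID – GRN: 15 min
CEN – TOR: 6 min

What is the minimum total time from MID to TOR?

Settle nodes by increasing distance from MID:
MID: 0
CEN: 5  (via MID)
TOR: 11  (via CEN)
Shortest route: MID → CEN → TOR = 11 min.

11 min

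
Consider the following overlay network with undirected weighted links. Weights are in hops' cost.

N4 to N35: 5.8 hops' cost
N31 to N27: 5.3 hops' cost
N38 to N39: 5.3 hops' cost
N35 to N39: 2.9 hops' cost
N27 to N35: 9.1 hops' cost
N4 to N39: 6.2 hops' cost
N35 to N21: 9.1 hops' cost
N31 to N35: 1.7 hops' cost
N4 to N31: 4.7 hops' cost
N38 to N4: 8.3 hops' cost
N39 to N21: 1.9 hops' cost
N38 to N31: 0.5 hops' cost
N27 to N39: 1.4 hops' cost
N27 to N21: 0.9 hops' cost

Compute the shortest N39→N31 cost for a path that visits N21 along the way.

8.1 hops' cost

Best N39 to N21: N39–N21 costing 1.9
Best N21 to N31: N21–N27–N31 costing 6.2
Total via N21: 1.9 + 6.2 = 8.1 hops' cost.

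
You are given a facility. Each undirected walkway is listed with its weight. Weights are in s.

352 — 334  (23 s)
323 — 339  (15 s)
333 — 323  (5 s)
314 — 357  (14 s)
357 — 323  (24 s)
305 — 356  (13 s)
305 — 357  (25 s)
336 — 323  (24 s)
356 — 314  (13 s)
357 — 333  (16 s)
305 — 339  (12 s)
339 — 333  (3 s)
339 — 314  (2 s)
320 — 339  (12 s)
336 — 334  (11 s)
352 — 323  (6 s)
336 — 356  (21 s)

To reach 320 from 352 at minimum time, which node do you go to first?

323

Candidate routes:
352 - 323 - 333 - 357 - 314 - 339 - 320: 6+5+16+14+2+12 = 55
352 - 323 - 339 - 320: 6+15+12 = 33
352 - 323 - 357 - 314 - 339 - 320: 6+24+14+2+12 = 58
352 - 323 - 333 - 339 - 320: 6+5+3+12 = 26
The minimum is 26 s via 352 - 323 - 333 - 339 - 320.
So from 352 the first move is to 323.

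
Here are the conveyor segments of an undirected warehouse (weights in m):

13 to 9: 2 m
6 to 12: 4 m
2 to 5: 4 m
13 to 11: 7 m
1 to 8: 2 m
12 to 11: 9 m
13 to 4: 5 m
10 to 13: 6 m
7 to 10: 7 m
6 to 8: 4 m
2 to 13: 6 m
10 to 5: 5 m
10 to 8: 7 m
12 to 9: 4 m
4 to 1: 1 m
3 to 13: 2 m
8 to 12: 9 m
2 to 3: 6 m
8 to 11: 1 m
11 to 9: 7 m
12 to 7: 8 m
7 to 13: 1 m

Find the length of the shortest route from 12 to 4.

Enumerating some paths:
12 → 11 → 8 → 1 → 4: 9+1+2+1 = 13
12 → 7 → 13 → 4: 8+1+5 = 14
12 → 8 → 1 → 4: 9+2+1 = 12
12 → 9 → 13 → 4: 4+2+5 = 11
The minimum is 11 m via 12 → 9 → 13 → 4.

11 m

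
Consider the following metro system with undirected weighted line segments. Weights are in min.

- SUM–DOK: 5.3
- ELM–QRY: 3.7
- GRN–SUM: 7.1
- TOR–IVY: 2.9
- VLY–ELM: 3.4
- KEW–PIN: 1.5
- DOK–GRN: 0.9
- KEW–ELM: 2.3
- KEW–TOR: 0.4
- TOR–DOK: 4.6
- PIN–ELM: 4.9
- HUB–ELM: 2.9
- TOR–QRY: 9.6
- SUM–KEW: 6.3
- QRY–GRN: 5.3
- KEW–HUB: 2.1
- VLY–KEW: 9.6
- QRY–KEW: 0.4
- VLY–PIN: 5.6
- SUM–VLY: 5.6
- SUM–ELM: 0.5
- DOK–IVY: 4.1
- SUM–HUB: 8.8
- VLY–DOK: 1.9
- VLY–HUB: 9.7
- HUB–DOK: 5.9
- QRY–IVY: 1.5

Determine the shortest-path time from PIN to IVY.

3.4 min

Enumerating some paths:
PIN - KEW - QRY - IVY: 1.5+0.4+1.5 = 3.4
PIN - KEW - TOR - IVY: 1.5+0.4+2.9 = 4.8
Cheapest is PIN - KEW - QRY - IVY at 3.4 min.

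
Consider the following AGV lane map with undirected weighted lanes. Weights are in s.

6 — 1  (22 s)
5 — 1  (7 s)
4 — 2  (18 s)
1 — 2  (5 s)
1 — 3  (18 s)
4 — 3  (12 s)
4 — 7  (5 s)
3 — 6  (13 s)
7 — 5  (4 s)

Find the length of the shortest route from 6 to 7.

30 s

Shortest distances from 6:
6: 0
3: 13  (via 6)
1: 22  (via 6)
4: 25  (via 3)
2: 27  (via 1)
5: 29  (via 1)
7: 30  (via 4)
Shortest route: 6 → 3 → 4 → 7 = 30 s.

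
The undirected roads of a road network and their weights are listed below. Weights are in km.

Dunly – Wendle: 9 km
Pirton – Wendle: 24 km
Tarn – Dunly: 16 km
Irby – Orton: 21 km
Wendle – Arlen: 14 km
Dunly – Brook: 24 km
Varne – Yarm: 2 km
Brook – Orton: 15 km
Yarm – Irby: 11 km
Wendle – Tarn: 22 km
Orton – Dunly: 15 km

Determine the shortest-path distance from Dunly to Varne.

Settle nodes by increasing distance from Dunly:
Dunly: 0
Wendle: 9  (via Dunly)
Orton: 15  (via Dunly)
Tarn: 16  (via Dunly)
Arlen: 23  (via Wendle)
Brook: 24  (via Dunly)
Pirton: 33  (via Wendle)
Irby: 36  (via Orton)
Yarm: 47  (via Irby)
Varne: 49  (via Yarm)
Shortest route: Dunly–Orton–Irby–Yarm–Varne = 49 km.

49 km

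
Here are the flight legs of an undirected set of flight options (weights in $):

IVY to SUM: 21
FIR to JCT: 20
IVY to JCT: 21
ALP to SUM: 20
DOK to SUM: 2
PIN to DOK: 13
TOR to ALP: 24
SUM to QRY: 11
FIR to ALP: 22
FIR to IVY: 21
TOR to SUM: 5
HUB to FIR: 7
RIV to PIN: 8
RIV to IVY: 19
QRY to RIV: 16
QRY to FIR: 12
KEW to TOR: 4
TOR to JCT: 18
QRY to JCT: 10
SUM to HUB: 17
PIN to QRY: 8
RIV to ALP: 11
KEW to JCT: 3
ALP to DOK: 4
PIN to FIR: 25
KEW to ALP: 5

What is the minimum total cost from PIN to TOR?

Enumerating some paths:
PIN - QRY - SUM - TOR: 8+11+5 = 24
PIN - DOK - SUM - TOR: 13+2+5 = 20
Cheapest is PIN - DOK - SUM - TOR at $20.

$20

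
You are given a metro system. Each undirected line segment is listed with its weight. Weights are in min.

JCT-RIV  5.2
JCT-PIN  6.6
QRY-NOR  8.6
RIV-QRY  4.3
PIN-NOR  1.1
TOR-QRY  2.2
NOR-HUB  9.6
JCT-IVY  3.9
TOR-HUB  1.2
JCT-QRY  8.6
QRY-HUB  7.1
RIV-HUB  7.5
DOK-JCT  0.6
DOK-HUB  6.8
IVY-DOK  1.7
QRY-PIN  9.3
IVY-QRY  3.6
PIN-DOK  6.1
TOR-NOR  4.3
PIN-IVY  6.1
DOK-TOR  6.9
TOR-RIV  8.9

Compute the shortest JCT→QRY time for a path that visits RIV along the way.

Best JCT to RIV: JCT → RIV costing 5.2
Best RIV to QRY: RIV → QRY costing 4.3
Total via RIV: 5.2 + 4.3 = 9.5 min.

9.5 min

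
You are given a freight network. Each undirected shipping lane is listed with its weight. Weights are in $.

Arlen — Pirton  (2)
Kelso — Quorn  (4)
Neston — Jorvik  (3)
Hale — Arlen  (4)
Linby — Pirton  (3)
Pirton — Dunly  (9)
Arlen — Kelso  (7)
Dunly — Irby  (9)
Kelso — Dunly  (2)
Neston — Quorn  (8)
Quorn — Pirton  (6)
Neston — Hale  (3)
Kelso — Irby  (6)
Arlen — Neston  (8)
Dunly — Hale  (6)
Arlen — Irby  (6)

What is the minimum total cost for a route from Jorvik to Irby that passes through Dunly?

$20

Shortest Jorvik→Dunly: Jorvik–Neston–Hale–Dunly = 12
Shortest Dunly→Irby: Dunly–Kelso–Irby = 8
Total via Dunly: 12 + 8 = $20.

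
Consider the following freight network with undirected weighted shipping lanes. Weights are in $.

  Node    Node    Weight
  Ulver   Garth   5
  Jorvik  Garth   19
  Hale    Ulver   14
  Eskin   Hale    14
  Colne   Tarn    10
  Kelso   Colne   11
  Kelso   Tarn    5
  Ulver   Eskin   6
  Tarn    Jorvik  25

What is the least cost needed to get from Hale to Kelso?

Compare a few routes:
Hale → Ulver → Garth → Jorvik → Tarn → Colne → Kelso: 14+5+19+25+10+11 = 84
Hale → Ulver → Garth → Jorvik → Tarn → Kelso: 14+5+19+25+5 = 68
Hale → Eskin → Ulver → Garth → Jorvik → Tarn → Kelso: 14+6+5+19+25+5 = 74
The minimum is $68 via Hale → Ulver → Garth → Jorvik → Tarn → Kelso.

$68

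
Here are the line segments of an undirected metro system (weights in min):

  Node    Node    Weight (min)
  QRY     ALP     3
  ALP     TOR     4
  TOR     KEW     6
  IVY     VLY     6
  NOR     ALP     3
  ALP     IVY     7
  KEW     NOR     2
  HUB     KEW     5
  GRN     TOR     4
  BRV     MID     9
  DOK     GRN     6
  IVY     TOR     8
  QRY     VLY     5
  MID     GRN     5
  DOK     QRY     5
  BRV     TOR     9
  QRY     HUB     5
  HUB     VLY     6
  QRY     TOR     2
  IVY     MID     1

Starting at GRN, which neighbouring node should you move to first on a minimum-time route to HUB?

Candidate routes:
GRN - DOK - QRY - HUB: 6+5+5 = 16
GRN - TOR - KEW - HUB: 4+6+5 = 15
GRN - TOR - QRY - HUB: 4+2+5 = 11
GRN - TOR - ALP - QRY - HUB: 4+4+3+5 = 16
Cheapest is GRN - TOR - QRY - HUB at 11 min.
So from GRN the first move is to TOR.

TOR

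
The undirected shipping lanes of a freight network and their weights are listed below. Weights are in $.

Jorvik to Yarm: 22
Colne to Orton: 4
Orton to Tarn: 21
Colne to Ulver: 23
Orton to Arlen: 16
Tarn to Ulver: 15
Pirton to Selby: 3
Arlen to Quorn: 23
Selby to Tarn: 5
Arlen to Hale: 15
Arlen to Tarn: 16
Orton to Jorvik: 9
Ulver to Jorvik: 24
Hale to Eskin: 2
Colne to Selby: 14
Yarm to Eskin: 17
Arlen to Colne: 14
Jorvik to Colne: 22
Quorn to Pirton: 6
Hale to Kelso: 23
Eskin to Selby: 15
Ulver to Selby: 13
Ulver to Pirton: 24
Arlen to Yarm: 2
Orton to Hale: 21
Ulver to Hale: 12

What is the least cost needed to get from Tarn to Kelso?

Running Dijkstra from Tarn:
Tarn: 0
Selby: 5  (via Tarn)
Pirton: 8  (via Selby)
Quorn: 14  (via Pirton)
Ulver: 15  (via Tarn)
Arlen: 16  (via Tarn)
Yarm: 18  (via Arlen)
Colne: 19  (via Selby)
Eskin: 20  (via Selby)
Orton: 21  (via Tarn)
Hale: 22  (via Eskin)
Jorvik: 30  (via Orton)
Kelso: 45  (via Hale)
Shortest route: Tarn → Selby → Eskin → Hale → Kelso = $45.

$45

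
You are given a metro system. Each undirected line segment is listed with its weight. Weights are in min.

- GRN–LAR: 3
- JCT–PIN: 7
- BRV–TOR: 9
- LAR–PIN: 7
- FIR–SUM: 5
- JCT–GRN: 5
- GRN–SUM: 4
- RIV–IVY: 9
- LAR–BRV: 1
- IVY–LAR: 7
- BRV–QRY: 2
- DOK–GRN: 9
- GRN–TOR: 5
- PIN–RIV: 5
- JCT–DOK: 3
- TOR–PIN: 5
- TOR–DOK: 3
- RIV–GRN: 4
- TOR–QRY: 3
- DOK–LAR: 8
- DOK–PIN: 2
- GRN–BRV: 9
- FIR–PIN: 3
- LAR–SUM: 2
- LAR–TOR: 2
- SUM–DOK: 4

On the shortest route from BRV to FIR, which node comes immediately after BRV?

LAR

Candidate routes:
BRV - LAR - PIN - FIR: 1+7+3 = 11
BRV - LAR - SUM - FIR: 1+2+5 = 8
Cheapest is BRV - LAR - SUM - FIR at 8 min.
So from BRV the first move is to LAR.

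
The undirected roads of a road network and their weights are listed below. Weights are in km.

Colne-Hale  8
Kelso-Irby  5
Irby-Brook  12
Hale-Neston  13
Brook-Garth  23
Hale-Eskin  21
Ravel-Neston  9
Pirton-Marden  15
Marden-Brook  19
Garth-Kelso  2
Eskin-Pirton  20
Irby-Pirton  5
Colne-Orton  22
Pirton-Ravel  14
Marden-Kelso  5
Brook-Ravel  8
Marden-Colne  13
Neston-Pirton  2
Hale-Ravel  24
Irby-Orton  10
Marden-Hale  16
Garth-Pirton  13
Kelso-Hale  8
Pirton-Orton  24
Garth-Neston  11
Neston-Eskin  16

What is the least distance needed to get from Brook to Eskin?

Settle nodes by increasing distance from Brook:
Brook: 0
Ravel: 8  (via Brook)
Irby: 12  (via Brook)
Pirton: 17  (via Irby)
Neston: 17  (via Ravel)
Kelso: 17  (via Irby)
Marden: 19  (via Brook)
Garth: 19  (via Kelso)
Orton: 22  (via Irby)
Hale: 25  (via Kelso)
Colne: 32  (via Marden)
Eskin: 33  (via Neston)
Shortest route: Brook–Ravel–Neston–Eskin = 33 km.

33 km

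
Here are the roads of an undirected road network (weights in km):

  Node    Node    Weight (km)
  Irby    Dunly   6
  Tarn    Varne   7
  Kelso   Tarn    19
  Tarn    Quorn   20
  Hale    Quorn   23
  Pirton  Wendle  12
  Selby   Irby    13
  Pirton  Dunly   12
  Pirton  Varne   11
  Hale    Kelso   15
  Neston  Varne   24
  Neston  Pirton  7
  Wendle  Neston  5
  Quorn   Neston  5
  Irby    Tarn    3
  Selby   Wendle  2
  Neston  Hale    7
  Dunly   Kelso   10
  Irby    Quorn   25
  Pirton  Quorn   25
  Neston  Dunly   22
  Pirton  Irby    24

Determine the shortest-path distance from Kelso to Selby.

29 km

Running Dijkstra from Kelso:
Kelso: 0
Dunly: 10  (via Kelso)
Hale: 15  (via Kelso)
Irby: 16  (via Dunly)
Tarn: 19  (via Kelso)
Neston: 22  (via Hale)
Pirton: 22  (via Dunly)
Varne: 26  (via Tarn)
Wendle: 27  (via Neston)
Quorn: 27  (via Neston)
Selby: 29  (via Irby)
Shortest route: Kelso → Dunly → Irby → Selby = 29 km.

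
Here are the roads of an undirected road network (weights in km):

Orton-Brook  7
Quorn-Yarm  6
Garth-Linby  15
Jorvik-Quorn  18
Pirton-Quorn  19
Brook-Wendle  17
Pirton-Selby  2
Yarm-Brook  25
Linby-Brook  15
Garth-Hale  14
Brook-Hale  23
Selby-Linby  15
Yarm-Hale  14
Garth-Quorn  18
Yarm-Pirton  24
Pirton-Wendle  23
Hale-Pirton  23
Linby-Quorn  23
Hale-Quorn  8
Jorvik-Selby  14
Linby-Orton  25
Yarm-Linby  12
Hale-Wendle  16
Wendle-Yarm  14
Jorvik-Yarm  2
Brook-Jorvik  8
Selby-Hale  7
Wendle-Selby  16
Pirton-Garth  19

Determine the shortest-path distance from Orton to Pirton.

Compare a few routes:
Orton → Brook → Jorvik → Selby → Pirton: 7+8+14+2 = 31
Orton → Brook → Hale → Selby → Pirton: 7+23+7+2 = 39
Cheapest is Orton → Brook → Jorvik → Selby → Pirton at 31 km.

31 km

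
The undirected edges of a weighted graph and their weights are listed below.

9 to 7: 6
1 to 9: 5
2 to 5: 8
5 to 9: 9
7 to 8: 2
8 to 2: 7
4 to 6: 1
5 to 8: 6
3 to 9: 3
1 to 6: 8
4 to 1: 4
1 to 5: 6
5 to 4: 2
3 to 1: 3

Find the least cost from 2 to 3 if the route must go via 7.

Shortest 2→7: 2–8–7 = 9
Shortest 7→3: 7–9–3 = 9
Total via 7: 9 + 9 = 18.

18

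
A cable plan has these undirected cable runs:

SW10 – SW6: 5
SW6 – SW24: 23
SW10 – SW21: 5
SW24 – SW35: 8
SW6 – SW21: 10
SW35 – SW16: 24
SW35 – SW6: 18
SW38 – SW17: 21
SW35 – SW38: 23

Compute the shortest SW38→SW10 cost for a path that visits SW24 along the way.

59

Shortest SW38→SW24: SW38 → SW35 → SW24 = 31
Shortest SW24→SW10: SW24 → SW6 → SW10 = 28
Total via SW24: 31 + 28 = 59.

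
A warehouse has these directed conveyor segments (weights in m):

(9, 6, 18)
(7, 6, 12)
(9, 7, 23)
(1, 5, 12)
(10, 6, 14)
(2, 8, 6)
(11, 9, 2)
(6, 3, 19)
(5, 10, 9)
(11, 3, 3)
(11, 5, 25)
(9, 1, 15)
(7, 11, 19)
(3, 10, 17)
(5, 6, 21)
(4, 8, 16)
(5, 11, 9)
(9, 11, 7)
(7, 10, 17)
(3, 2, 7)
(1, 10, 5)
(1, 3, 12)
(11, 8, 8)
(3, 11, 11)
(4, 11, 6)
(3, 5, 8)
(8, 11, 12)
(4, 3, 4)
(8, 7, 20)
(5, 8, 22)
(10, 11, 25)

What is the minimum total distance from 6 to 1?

47 m

Compare a few routes:
6 → 3 → 11 → 9 → 1: 19+11+2+15 = 47
6 → 3 → 2 → 8 → 11 → 9 → 1: 19+7+6+12+2+15 = 61
6 → 3 → 5 → 11 → 9 → 1: 19+8+9+2+15 = 53
6 → 3 → 5 → 10 → 11 → 9 → 1: 19+8+9+25+2+15 = 78
The minimum is 47 m via 6 → 3 → 11 → 9 → 1.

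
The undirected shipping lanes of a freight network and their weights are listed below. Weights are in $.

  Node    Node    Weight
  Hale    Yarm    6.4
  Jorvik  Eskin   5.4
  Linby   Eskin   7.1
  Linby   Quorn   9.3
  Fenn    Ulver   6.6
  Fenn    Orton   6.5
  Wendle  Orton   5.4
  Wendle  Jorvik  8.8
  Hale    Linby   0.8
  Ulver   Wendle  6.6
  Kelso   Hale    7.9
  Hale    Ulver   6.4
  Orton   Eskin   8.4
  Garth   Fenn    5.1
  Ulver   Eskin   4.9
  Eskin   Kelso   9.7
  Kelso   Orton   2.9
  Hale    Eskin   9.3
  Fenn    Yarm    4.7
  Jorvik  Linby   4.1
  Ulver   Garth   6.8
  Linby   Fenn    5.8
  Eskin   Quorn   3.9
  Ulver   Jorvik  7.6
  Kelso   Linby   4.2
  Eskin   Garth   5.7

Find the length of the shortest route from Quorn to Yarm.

Running Dijkstra from Quorn:
Quorn: 0
Eskin: 3.9  (via Quorn)
Ulver: 8.8  (via Eskin)
Linby: 9.3  (via Quorn)
Jorvik: 9.3  (via Eskin)
Garth: 9.6  (via Eskin)
Hale: 10.1  (via Linby)
Orton: 12.3  (via Eskin)
Kelso: 13.5  (via Linby)
Fenn: 14.7  (via Garth)
Wendle: 15.4  (via Ulver)
Yarm: 16.5  (via Hale)
Shortest route: Quorn → Linby → Hale → Yarm = $16.5.

$16.5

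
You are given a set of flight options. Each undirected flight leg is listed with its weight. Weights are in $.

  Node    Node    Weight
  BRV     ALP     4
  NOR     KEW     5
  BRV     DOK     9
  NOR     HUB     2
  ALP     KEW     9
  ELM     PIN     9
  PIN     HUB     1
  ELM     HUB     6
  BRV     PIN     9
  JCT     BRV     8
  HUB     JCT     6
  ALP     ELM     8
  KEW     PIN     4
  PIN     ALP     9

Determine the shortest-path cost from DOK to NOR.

$21

Compare a few routes:
DOK–BRV–PIN–HUB–NOR: 9+9+1+2 = 21
DOK–BRV–JCT–HUB–NOR: 9+8+6+2 = 25
The minimum is $21 via DOK–BRV–PIN–HUB–NOR.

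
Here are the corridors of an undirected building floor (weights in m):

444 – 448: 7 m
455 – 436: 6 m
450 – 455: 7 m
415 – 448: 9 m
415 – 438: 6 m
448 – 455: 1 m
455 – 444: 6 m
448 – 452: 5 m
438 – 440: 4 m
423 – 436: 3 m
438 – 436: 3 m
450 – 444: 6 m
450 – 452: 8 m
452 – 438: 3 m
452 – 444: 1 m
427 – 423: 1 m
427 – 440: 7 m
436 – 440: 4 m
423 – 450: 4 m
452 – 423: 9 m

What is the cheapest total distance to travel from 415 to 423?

Compare a few routes:
415 → 438 → 436 → 423: 6+3+3 = 12
415 → 438 → 440 → 427 → 423: 6+4+7+1 = 18
415 → 438 → 440 → 436 → 423: 6+4+4+3 = 17
415 → 438 → 452 → 423: 6+3+9 = 18
The minimum is 12 m via 415 → 438 → 436 → 423.

12 m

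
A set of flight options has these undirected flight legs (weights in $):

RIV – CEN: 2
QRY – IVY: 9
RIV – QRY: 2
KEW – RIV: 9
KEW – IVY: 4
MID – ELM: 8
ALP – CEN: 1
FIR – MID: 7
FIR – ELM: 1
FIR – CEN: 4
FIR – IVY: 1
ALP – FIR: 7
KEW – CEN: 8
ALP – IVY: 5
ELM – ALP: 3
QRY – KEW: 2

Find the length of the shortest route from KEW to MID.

$12

Enumerating some paths:
KEW - QRY - RIV - CEN - FIR - MID: 2+2+2+4+7 = 17
KEW - IVY - FIR - MID: 4+1+7 = 12
KEW - QRY - RIV - CEN - ALP - ELM - FIR - MID: 2+2+2+1+3+1+7 = 18
KEW - IVY - FIR - ELM - MID: 4+1+1+8 = 14
The minimum is $12 via KEW - IVY - FIR - MID.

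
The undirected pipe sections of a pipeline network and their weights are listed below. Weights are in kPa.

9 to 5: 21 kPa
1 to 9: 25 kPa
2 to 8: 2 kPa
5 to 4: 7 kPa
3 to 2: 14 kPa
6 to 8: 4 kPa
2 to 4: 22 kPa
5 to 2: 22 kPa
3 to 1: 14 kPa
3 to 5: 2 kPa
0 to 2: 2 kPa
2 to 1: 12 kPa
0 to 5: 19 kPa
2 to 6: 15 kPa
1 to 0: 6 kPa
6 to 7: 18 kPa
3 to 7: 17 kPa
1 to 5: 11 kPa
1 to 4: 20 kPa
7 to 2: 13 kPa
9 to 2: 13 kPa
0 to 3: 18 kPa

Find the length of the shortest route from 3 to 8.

Running Dijkstra from 3:
3: 0
5: 2  (via 3)
4: 9  (via 5)
1: 13  (via 5)
2: 14  (via 3)
0: 16  (via 2)
8: 16  (via 2)
Shortest route: 3–2–8 = 16 kPa.

16 kPa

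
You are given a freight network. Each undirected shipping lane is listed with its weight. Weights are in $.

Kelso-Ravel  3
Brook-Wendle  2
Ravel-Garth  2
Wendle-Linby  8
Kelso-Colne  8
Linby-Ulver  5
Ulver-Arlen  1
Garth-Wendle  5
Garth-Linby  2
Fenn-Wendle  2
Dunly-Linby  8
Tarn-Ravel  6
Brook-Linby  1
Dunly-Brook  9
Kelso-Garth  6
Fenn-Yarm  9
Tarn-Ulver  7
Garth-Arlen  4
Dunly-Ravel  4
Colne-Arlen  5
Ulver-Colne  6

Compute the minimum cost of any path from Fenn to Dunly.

Compare a few routes:
Fenn - Wendle - Brook - Dunly: 2+2+9 = 13
Fenn - Wendle - Linby - Dunly: 2+8+8 = 18
Fenn - Wendle - Linby - Garth - Ravel - Dunly: 2+8+2+2+4 = 18
Fenn - Wendle - Garth - Linby - Dunly: 2+5+2+8 = 17
The minimum is $13 via Fenn - Wendle - Brook - Dunly.

$13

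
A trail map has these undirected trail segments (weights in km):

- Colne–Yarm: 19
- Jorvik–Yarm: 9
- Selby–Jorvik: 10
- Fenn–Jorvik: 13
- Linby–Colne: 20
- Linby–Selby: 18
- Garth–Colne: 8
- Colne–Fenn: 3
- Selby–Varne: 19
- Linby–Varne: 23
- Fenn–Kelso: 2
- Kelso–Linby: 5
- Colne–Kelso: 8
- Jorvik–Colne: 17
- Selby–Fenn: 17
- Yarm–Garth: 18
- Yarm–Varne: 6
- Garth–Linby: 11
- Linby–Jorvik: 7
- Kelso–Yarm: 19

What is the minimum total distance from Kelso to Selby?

Settle nodes by increasing distance from Kelso:
Kelso: 0
Fenn: 2  (via Kelso)
Colne: 5  (via Fenn)
Linby: 5  (via Kelso)
Jorvik: 12  (via Linby)
Garth: 13  (via Colne)
Yarm: 19  (via Kelso)
Selby: 19  (via Fenn)
Shortest route: Kelso → Fenn → Selby = 19 km.

19 km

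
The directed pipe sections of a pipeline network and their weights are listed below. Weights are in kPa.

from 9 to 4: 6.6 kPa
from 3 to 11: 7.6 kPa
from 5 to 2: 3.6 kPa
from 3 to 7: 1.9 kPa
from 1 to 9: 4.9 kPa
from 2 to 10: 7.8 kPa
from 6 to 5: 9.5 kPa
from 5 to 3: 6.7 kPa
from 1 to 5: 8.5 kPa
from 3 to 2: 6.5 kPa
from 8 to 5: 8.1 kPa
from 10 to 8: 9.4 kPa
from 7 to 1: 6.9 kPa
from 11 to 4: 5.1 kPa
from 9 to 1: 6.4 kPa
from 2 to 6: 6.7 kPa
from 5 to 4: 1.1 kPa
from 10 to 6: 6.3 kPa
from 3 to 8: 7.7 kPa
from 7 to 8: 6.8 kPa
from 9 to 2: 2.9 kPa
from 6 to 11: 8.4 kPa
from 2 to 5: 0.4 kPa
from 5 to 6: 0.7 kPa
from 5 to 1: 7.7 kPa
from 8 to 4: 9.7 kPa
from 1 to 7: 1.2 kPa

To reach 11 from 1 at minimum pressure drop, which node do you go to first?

Candidate routes:
1 → 9 → 2 → 5 → 3 → 11: 4.9+2.9+0.4+6.7+7.6 = 22.5
1 → 5 → 3 → 11: 8.5+6.7+7.6 = 22.8
1 → 9 → 2 → 5 → 6 → 11: 4.9+2.9+0.4+0.7+8.4 = 17.3
1 → 5 → 6 → 11: 8.5+0.7+8.4 = 17.6
The minimum is 17.3 kPa via 1 → 9 → 2 → 5 → 6 → 11.
So from 1 the first move is to 9.

9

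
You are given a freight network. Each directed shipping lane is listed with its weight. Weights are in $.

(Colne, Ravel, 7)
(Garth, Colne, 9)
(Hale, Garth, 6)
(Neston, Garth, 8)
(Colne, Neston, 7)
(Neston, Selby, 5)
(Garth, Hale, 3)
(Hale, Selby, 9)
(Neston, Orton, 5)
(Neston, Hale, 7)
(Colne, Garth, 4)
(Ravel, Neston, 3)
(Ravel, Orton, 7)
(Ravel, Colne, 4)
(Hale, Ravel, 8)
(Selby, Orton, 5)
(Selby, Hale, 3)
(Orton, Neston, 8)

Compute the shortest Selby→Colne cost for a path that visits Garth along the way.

$18

Best Selby to Garth: Selby–Hale–Garth costing 9
Best Garth to Colne: Garth–Colne costing 9
Total via Garth: 9 + 9 = $18.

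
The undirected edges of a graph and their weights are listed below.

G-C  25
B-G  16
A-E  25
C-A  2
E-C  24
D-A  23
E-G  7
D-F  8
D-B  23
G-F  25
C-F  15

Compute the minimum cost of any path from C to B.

Shortest distances from C:
C: 0
A: 2  (via C)
F: 15  (via C)
D: 23  (via F)
E: 24  (via C)
G: 25  (via C)
B: 41  (via G)
Shortest route: C–G–B = 41.

41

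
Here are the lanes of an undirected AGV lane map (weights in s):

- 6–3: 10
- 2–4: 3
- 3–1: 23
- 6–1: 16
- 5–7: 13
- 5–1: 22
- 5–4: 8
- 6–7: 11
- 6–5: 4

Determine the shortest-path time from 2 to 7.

24 s

Enumerating some paths:
2 - 4 - 5 - 1 - 6 - 7: 3+8+22+16+11 = 60
2 - 4 - 5 - 7: 3+8+13 = 24
2 - 4 - 5 - 6 - 7: 3+8+4+11 = 26
Cheapest is 2 - 4 - 5 - 7 at 24 s.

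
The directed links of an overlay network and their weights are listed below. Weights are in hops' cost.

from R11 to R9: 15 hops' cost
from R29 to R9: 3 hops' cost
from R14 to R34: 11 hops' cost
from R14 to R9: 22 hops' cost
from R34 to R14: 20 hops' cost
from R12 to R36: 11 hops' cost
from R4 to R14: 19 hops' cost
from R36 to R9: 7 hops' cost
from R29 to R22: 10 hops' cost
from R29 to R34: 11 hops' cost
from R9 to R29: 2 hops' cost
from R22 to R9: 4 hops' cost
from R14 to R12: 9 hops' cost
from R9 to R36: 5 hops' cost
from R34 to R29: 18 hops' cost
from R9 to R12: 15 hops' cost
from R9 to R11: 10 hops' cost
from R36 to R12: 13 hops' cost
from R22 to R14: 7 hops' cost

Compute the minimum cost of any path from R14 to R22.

Enumerating some paths:
R14 → R34 → R29 → R22: 11+18+10 = 39
R14 → R9 → R29 → R22: 22+2+10 = 34
The minimum is 34 hops' cost via R14 → R9 → R29 → R22.

34 hops' cost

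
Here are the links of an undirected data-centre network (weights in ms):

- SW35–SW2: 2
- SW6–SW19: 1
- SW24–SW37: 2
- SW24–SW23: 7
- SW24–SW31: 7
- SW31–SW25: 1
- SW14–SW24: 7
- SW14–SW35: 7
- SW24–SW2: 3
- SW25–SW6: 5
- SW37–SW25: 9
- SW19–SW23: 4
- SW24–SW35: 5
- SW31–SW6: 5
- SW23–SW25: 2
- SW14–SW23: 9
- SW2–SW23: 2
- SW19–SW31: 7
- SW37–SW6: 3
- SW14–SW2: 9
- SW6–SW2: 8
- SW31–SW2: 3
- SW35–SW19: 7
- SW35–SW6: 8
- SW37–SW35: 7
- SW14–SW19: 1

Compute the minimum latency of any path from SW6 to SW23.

5 ms

Running Dijkstra from SW6:
SW6: 0
SW19: 1  (via SW6)
SW14: 2  (via SW19)
SW37: 3  (via SW6)
SW25: 5  (via SW6)
SW24: 5  (via SW37)
SW31: 5  (via SW6)
SW23: 5  (via SW19)
Shortest route: SW6–SW19–SW23 = 5 ms.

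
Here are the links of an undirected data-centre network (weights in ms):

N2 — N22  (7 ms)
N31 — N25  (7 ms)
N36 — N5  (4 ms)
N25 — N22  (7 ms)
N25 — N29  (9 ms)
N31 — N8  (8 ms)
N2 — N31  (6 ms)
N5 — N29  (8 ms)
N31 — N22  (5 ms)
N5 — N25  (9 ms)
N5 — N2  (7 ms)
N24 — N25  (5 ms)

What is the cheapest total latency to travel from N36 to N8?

Settle nodes by increasing distance from N36:
N36: 0
N5: 4  (via N36)
N2: 11  (via N5)
N29: 12  (via N5)
N25: 13  (via N5)
N31: 17  (via N2)
N22: 18  (via N2)
N24: 18  (via N25)
N8: 25  (via N31)
Shortest route: N36 → N5 → N2 → N31 → N8 = 25 ms.

25 ms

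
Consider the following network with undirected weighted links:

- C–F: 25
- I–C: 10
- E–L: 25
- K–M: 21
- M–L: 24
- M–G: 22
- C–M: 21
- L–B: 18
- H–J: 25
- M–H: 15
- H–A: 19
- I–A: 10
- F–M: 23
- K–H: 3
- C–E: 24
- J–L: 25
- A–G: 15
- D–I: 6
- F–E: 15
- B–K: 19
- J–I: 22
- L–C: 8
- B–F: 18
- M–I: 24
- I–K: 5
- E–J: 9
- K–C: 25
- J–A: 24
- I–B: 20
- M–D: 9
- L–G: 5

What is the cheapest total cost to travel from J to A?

Shortest distances from J:
J: 0
E: 9  (via J)
I: 22  (via J)
A: 24  (via J)
Shortest route: J–A = 24.

24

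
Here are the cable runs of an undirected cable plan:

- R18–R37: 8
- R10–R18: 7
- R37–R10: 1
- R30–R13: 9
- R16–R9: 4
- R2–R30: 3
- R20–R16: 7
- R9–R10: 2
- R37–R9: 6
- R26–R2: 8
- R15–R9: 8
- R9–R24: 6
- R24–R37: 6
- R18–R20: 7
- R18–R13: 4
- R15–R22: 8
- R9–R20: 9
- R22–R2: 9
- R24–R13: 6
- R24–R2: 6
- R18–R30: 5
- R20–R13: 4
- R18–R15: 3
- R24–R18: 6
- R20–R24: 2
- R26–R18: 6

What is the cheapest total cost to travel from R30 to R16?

Enumerating some paths:
R30–R2–R24–R20–R16: 3+6+2+7 = 18
R30–R18–R20–R16: 5+7+7 = 19
R30–R13–R20–R16: 9+4+7 = 20
R30–R2–R24–R9–R16: 3+6+6+4 = 19
The minimum is 18 via R30–R2–R24–R20–R16.

18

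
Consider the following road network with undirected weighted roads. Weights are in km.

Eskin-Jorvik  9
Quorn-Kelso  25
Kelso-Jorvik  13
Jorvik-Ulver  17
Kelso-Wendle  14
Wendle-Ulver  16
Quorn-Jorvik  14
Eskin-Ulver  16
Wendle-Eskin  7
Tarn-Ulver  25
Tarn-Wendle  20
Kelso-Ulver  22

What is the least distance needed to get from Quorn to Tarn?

50 km

Shortest distances from Quorn:
Quorn: 0
Jorvik: 14  (via Quorn)
Eskin: 23  (via Jorvik)
Kelso: 25  (via Quorn)
Wendle: 30  (via Eskin)
Ulver: 31  (via Jorvik)
Tarn: 50  (via Wendle)
Shortest route: Quorn–Jorvik–Eskin–Wendle–Tarn = 50 km.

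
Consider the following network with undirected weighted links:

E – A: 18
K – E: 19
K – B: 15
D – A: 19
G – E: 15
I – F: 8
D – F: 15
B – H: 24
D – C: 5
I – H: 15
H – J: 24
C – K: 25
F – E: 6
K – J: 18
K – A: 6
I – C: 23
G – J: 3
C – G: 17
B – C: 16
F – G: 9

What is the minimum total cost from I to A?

Enumerating some paths:
I → F → D → A: 8+15+19 = 42
I → F → G → J → K → A: 8+9+3+18+6 = 44
I → F → E → K → A: 8+6+19+6 = 39
I → F → E → A: 8+6+18 = 32
The minimum is 32 via I → F → E → A.

32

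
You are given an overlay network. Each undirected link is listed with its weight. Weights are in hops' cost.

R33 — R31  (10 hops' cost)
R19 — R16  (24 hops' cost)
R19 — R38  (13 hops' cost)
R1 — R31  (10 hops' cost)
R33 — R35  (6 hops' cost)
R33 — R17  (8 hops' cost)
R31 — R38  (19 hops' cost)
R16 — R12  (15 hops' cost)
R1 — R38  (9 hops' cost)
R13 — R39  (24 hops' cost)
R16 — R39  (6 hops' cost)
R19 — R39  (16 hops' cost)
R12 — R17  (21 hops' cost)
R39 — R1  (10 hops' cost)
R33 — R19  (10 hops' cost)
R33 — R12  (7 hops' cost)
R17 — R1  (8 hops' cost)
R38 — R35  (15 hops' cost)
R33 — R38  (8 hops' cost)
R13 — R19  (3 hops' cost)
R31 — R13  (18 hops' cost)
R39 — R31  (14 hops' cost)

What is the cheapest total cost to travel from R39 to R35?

30 hops' cost

Enumerating some paths:
R39 → R1 → R17 → R33 → R35: 10+8+8+6 = 32
R39 → R19 → R33 → R35: 16+10+6 = 32
R39 → R31 → R33 → R35: 14+10+6 = 30
The minimum is 30 hops' cost via R39 → R31 → R33 → R35.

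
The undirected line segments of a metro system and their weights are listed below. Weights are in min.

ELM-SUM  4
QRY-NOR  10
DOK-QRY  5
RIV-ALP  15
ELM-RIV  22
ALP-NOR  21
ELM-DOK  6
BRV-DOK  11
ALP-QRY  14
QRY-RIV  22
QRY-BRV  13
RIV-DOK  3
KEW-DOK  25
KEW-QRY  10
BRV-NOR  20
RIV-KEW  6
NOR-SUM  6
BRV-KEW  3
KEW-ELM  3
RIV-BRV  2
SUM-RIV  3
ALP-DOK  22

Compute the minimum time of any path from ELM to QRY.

Running Dijkstra from ELM:
ELM: 0
KEW: 3  (via ELM)
SUM: 4  (via ELM)
BRV: 6  (via KEW)
DOK: 6  (via ELM)
RIV: 7  (via SUM)
NOR: 10  (via SUM)
QRY: 11  (via DOK)
Shortest route: ELM–DOK–QRY = 11 min.

11 min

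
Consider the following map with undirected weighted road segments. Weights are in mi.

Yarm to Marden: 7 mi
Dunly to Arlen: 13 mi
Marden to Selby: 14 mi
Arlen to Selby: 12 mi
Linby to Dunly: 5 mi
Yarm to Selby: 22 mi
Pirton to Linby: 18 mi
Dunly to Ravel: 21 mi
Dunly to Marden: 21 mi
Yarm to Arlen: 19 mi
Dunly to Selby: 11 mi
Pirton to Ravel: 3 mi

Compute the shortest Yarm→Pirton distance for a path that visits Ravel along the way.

52 mi

Shortest Yarm→Ravel: Yarm–Marden–Dunly–Ravel = 49
Shortest Ravel→Pirton: Ravel–Pirton = 3
Total via Ravel: 49 + 3 = 52 mi.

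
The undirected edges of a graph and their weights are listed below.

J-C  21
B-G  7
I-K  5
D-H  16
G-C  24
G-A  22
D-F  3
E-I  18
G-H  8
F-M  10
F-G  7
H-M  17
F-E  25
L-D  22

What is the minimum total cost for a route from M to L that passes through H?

55

Shortest M→H: M → H = 17
Shortest H→L: H → D → L = 38
Total via H: 17 + 38 = 55.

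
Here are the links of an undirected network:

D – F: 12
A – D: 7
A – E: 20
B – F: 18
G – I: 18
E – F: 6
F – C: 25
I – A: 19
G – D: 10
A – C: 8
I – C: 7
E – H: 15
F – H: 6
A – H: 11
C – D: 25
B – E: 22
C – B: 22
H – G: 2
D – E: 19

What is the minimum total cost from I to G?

Running Dijkstra from I:
I: 0
C: 7  (via I)
A: 15  (via C)
G: 18  (via I)
Shortest route: I → G = 18.

18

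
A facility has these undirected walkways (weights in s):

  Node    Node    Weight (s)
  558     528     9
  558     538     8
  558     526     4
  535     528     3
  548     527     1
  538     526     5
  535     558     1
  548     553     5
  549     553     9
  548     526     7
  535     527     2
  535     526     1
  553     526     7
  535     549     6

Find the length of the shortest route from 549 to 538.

Compare a few routes:
549 → 535 → 558 → 538: 6+1+8 = 15
549 → 535 → 526 → 538: 6+1+5 = 12
The minimum is 12 s via 549 → 535 → 526 → 538.

12 s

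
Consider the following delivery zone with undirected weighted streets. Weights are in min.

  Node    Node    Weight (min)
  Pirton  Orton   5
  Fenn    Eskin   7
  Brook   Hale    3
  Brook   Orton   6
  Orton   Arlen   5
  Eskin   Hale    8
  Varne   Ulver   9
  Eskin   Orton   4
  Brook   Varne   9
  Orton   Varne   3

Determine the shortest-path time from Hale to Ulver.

21 min

Shortest distances from Hale:
Hale: 0
Brook: 3  (via Hale)
Eskin: 8  (via Hale)
Orton: 9  (via Brook)
Varne: 12  (via Brook)
Arlen: 14  (via Orton)
Pirton: 14  (via Orton)
Fenn: 15  (via Eskin)
Ulver: 21  (via Varne)
Shortest route: Hale → Brook → Varne → Ulver = 21 min.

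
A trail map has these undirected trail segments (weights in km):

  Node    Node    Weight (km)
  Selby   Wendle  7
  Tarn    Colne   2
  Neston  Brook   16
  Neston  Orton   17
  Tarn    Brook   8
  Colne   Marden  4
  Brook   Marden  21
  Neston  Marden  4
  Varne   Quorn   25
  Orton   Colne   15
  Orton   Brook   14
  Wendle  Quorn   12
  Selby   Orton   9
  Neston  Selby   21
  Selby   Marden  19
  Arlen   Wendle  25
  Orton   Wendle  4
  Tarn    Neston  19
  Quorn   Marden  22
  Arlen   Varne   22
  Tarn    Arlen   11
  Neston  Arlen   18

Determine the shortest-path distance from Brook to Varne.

41 km

Shortest distances from Brook:
Brook: 0
Tarn: 8  (via Brook)
Colne: 10  (via Tarn)
Marden: 14  (via Colne)
Orton: 14  (via Brook)
Neston: 16  (via Brook)
Wendle: 18  (via Orton)
Arlen: 19  (via Tarn)
Selby: 23  (via Orton)
Quorn: 30  (via Wendle)
Varne: 41  (via Arlen)
Shortest route: Brook–Tarn–Arlen–Varne = 41 km.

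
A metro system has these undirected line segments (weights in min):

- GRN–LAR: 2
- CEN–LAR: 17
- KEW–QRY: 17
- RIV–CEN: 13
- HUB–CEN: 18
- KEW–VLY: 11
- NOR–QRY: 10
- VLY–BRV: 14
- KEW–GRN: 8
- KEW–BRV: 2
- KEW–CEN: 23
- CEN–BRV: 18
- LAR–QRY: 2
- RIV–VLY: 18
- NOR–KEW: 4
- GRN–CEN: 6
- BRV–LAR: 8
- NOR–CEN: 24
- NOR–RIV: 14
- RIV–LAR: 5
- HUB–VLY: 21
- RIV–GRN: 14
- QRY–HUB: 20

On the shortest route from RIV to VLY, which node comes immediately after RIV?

VLY

Enumerating some paths:
RIV–VLY: 18 = 18
RIV–LAR–BRV–KEW–VLY: 5+8+2+11 = 26
RIV–LAR–GRN–KEW–VLY: 5+2+8+11 = 26
The minimum is 18 min via RIV–VLY.
So from RIV the first move is to VLY.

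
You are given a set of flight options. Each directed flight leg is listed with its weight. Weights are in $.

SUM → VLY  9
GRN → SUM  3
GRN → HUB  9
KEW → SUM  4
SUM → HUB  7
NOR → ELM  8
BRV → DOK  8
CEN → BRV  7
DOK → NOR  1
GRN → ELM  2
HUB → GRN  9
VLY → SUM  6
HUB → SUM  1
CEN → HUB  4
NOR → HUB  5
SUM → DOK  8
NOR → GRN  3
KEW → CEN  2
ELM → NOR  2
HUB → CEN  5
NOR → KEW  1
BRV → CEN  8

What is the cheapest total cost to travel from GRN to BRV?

$14

Enumerating some paths:
GRN–HUB–CEN–BRV: 9+5+7 = 21
GRN–ELM–NOR–HUB–CEN–BRV: 2+2+5+5+7 = 21
GRN–ELM–NOR–KEW–CEN–BRV: 2+2+1+2+7 = 14
GRN–SUM–DOK–NOR–KEW–CEN–BRV: 3+8+1+1+2+7 = 22
The minimum is $14 via GRN–ELM–NOR–KEW–CEN–BRV.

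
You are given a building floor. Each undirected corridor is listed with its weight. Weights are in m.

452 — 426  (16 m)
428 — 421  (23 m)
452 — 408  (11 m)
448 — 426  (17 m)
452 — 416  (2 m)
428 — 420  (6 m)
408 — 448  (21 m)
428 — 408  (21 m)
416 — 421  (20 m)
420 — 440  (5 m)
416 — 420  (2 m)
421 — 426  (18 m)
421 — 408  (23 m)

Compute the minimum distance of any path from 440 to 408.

20 m

Running Dijkstra from 440:
440: 0
420: 5  (via 440)
416: 7  (via 420)
452: 9  (via 416)
428: 11  (via 420)
408: 20  (via 452)
Shortest route: 440 → 420 → 416 → 452 → 408 = 20 m.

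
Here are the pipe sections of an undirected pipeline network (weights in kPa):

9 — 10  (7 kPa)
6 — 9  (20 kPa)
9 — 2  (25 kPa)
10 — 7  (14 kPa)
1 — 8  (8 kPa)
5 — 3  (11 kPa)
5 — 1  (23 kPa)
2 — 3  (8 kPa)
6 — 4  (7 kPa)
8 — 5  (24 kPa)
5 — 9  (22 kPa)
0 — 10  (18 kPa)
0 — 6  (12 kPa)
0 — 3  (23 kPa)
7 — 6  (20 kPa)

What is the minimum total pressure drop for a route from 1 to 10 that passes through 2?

Shortest 1→2: 1–5–3–2 = 42
Best 2 to 10: 2–9–10 costing 32
Total via 2: 42 + 32 = 74 kPa.

74 kPa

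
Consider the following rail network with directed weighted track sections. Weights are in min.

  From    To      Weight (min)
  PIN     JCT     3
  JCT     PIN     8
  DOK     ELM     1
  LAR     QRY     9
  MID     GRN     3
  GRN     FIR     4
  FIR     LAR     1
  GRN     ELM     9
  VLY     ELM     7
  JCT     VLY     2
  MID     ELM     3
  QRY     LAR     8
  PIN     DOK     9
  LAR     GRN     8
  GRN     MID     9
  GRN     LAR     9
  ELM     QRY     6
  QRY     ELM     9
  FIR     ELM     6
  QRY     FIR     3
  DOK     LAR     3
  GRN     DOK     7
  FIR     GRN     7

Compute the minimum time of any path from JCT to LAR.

Running Dijkstra from JCT:
JCT: 0
VLY: 2  (via JCT)
PIN: 8  (via JCT)
ELM: 9  (via VLY)
QRY: 15  (via ELM)
DOK: 17  (via PIN)
FIR: 18  (via QRY)
LAR: 19  (via FIR)
Shortest route: JCT–VLY–ELM–QRY–FIR–LAR = 19 min.

19 min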